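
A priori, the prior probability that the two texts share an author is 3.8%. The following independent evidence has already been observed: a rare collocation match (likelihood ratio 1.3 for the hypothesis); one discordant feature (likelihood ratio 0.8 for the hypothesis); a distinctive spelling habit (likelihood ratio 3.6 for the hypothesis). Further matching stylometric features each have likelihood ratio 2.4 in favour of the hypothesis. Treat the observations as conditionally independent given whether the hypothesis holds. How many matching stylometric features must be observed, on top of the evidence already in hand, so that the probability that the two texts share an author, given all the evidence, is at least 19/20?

6

Prior odds = 0.038/0.962 = 19/481.
Combined Bayes factor of the evidence already in hand = 1.3 × 0.8 × 3.6 = 3.744.
Odds after that evidence = (19/481) × 3.744 = 684/4625.
Target odds = 0.95/0.05 = 19.
Need 2.4ⁿ ≥ 19 ÷ (684/4625) = 4625/36.
2.4⁵ = 79.62624 falls short of 4625/36 but 2.4⁶ = 2985984/15625 reaches it, so n = 6.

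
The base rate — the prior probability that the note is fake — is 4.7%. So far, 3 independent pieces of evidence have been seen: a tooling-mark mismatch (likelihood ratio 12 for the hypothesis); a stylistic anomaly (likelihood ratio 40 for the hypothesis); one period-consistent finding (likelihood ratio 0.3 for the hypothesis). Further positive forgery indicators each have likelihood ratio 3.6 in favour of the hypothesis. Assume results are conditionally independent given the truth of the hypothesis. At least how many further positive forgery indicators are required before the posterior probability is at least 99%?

3

Prior odds = 0.047/0.953 = 47/953.
Combined Bayes factor of the evidence already in hand = 12 × 40 × 0.3 = 144.
Odds after that evidence = (47/953) × 144 = 6768/953.
Target odds = 0.99/0.01 = 99.
Need 3.6ⁿ ≥ 99 ÷ (6768/953) = 10483/752.
3.6² = 12.96 falls short of 10483/752 but 3.6³ = 46.656 reaches it, so n = 3.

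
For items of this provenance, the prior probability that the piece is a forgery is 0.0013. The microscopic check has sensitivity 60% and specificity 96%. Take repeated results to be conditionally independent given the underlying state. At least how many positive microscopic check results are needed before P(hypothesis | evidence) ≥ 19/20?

4

Prior odds: 0.0013 ÷ 0.9987 = 13/9987.
False-positive rate = 1 − 0.96 = 0.04; likelihood ratio of a positive = 0.6/0.04 = 15.
Target odds: 0.95 ÷ 0.05 = 19.
Need (13/9987) × 15ⁿ ≥ 19, i.e. 15ⁿ ≥ 189753/13.
15³ = 3375 falls short of 189753/13 but 15⁴ = 50625 reaches it, so n = 4.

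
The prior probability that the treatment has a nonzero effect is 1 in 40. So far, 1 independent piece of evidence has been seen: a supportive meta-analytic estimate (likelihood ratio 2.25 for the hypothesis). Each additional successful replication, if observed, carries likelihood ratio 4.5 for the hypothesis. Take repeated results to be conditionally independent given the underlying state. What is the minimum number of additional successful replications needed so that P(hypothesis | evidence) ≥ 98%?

Prior odds = 0.025/0.975 = 1/39.
Bayes factor of the evidence already in hand = 2.25.
Odds after that evidence = (1/39) × 2.25 = 3/52.
Target odds = 0.98/0.02 = 49.
Need 4.5ⁿ ≥ 49 ÷ (3/52) = 2548/3.
4.5⁴ = 410.0625 falls short of 2548/3 but 4.5⁵ = 1845.28125 reaches it, so n = 5.

5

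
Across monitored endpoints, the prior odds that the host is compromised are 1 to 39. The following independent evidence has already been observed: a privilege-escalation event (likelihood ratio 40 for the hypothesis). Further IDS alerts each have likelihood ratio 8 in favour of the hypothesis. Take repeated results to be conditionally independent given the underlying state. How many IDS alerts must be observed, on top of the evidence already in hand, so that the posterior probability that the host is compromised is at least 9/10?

Prior odds = 1/39.
Bayes factor of the evidence already in hand = 40.
Odds after that evidence = (1/39) × 40 = 40/39.
Target odds = 0.9/0.1 = 9.
Need 8ⁿ ≥ 9 ÷ (40/39) = 8.775.
8¹ = 8 falls short of 8.775 but 8² = 64 reaches it, so n = 2.

2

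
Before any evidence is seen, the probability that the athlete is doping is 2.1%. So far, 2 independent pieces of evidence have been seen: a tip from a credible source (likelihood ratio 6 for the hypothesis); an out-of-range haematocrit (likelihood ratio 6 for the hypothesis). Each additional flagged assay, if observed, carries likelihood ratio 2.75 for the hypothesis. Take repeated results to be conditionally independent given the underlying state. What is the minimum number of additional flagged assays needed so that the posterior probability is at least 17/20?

Prior odds = 0.021/0.979 = 21/979.
Combined Bayes factor of the evidence already in hand = 6 × 6 = 36.
Odds after that evidence = (21/979) × 36 = 756/979.
Target odds = 0.85/0.15 = 17/3.
Need 2.75ⁿ ≥ 17/3 ÷ (756/979) = 16643/2268.
2.75¹ = 2.75 falls short of 16643/2268 but 2.75² = 7.5625 reaches it, so n = 2.

2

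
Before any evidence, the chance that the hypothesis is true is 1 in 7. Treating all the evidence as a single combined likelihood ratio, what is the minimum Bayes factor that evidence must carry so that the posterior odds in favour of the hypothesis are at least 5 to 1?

30

Prior odds = (1/7)/(6/7) = 1/6.
Target odds = 5.
Required Bayes factor = 5 ÷ (1/6) = 30.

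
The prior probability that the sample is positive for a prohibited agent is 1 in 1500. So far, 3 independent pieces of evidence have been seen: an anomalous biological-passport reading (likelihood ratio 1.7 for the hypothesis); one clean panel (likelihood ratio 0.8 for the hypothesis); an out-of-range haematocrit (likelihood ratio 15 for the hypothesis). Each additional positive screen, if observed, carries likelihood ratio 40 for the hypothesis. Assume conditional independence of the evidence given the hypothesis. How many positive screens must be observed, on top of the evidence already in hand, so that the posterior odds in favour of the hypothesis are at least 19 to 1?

Prior odds = (1/1500)/(1499/1500) = 1/1499.
Combined Bayes factor of the evidence already in hand = 1.7 × 0.8 × 15 = 20.4.
Odds after that evidence = (1/1499) × 20.4 = 102/7495.
Target odds = 19.
Need 40ⁿ ≥ 19 ÷ (102/7495) = 142405/102.
40¹ = 40 falls short of 142405/102 but 40² = 1600 reaches it, so n = 2.

2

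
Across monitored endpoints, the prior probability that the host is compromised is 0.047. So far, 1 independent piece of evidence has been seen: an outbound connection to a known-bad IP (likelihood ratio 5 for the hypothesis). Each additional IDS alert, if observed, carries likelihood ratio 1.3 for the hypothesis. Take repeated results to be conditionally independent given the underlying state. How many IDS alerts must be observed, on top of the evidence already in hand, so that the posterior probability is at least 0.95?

17

Prior odds = 0.047/0.953 = 47/953.
Bayes factor of the evidence already in hand = 5.
Odds after that evidence = (47/953) × 5 = 235/953.
Target odds = 0.95/0.05 = 19.
Need 1.3ⁿ ≥ 19 ÷ (235/953) = 18107/235.
1.3¹⁶ ≈66.5417 falls short of 18107/235 but 1.3¹⁷ ≈86.5042 reaches it, so n = 17.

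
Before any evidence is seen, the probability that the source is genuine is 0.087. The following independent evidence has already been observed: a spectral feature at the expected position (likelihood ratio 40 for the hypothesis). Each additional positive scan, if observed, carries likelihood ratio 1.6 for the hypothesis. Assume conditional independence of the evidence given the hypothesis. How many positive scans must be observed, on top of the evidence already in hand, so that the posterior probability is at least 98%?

Prior odds = 0.087/0.913 = 87/913.
Bayes factor of the evidence already in hand = 40.
Odds after that evidence = (87/913) × 40 = 3480/913.
Target odds = 0.98/0.02 = 49.
Need 1.6ⁿ ≥ 49 ÷ (3480/913) = 44737/3480.
1.6⁵ = 10.48576 falls short of 44737/3480 but 1.6⁶ = 262144/15625 reaches it, so n = 6.

6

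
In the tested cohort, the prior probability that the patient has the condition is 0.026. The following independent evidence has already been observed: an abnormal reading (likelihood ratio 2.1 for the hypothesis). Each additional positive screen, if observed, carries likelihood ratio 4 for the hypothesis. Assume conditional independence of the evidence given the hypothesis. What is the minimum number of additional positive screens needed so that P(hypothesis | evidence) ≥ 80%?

Prior odds = 0.026/0.974 = 13/487.
Bayes factor of the evidence already in hand = 2.1.
Odds after that evidence = (13/487) × 2.1 = 273/4870.
Target odds = 0.8/0.2 = 4.
Need 4ⁿ ≥ 4 ÷ (273/4870) = 19480/273.
4³ = 64 falls short of 19480/273 but 4⁴ = 256 reaches it, so n = 4.

4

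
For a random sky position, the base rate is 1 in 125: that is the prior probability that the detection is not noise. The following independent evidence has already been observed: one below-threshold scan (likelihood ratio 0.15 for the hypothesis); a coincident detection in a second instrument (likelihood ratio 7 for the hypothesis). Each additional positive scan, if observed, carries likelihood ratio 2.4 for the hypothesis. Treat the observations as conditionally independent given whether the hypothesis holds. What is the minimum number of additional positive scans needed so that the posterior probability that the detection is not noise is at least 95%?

9

Prior odds = 0.008/0.992 = 1/124.
Combined Bayes factor of the evidence already in hand = 0.15 × 7 = 1.05.
Odds after that evidence = (1/124) × 1.05 = 21/2480.
Target odds = 0.95/0.05 = 19.
Need 2.4ⁿ ≥ 19 ÷ (21/2480) = 47120/21.
2.4⁸ = 429981696/390625 falls short of 47120/21 but 2.4⁹ ≈2641.81 reaches it, so n = 9.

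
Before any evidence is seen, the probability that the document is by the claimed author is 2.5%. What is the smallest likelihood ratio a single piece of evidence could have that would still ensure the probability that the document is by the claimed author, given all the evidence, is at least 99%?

Prior odds = 0.025/0.975 = 1/39.
Target odds = 0.99/0.01 = 99.
Required Bayes factor = 99 ÷ (1/39) = 3861.

3861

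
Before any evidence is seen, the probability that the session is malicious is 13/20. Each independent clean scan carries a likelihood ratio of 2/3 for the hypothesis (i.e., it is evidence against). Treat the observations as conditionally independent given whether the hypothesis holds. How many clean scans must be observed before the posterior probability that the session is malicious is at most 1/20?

9

Prior odds = 0.65/0.35 = 13/7.
Likelihood ratio per clean scan = 2/3.
Target posterior odds = 0.05/0.95 = 1/19.
Require (2/3)ⁿ ≤ 1/19 ÷ (13/7) = 7/247.
(2/3)⁸ = 256/6561 is still above 7/247 but (2/3)⁹ = 512/19683 is at or below it, so n = 9.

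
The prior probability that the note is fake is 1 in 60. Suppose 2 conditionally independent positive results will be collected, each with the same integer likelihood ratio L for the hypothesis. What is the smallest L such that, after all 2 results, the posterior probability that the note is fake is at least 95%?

34

Prior odds = (1/60)/(59/60) = 1/59.
Target odds = 0.95/0.05 = 19.
Need L² ≥ 19 ÷ (1/59) = 1121.
33² = 1089 < 1121 ≤ 1156 = 34², so L = 34.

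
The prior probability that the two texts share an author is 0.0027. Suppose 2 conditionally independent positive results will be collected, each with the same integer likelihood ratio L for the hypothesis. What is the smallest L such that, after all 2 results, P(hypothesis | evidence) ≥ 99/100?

Prior odds = 0.0027/0.9973 = 27/9973.
Target odds = 0.99/0.01 = 99.
Need L² ≥ 99 ÷ (27/9973) = 109703/3.
191² = 36481 < 109703/3 ≤ 36864 = 192², so L = 192.

192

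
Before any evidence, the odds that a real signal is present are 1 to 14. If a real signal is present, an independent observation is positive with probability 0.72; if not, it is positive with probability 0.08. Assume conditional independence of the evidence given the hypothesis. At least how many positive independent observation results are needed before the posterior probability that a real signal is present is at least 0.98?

Prior odds = 1/14.
Likelihood ratio of a positive = 0.72/0.08 = 9.
Target odds: 0.98 ÷ 0.02 = 49.
Require 9ⁿ ≥ 49 ÷ (1/14) = 686.
9² = 81 falls short of 686 but 9³ = 729 reaches it, so n = 3.

3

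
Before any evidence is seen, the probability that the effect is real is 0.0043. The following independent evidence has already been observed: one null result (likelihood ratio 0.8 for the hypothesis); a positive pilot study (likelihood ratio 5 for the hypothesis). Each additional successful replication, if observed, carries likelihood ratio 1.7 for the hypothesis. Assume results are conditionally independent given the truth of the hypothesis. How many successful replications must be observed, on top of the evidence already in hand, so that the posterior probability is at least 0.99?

17

Prior odds = 0.0043/0.9957 = 43/9957.
Combined Bayes factor of the evidence already in hand = 0.8 × 5 = 4.
Odds after that evidence = (43/9957) × 4 = 172/9957.
Target odds = 0.99/0.01 = 99.
Need 1.7ⁿ ≥ 99 ÷ (172/9957) = 985743/172.
1.7¹⁶ ≈4866.12 falls short of 985743/172 but 1.7¹⁷ ≈8272.4 reaches it, so n = 17.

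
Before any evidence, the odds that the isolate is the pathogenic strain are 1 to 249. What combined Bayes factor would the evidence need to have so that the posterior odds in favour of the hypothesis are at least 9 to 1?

2241

Prior odds = 1/249.
Target odds = 9.
Required Bayes factor = 9 ÷ (1/249) = 2241.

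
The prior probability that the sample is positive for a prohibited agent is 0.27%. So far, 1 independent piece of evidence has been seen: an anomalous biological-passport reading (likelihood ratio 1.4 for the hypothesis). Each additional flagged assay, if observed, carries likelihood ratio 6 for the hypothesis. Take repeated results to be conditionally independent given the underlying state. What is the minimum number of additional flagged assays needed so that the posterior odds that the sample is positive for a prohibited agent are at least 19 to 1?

Prior odds = 0.0027/0.9973 = 27/9973.
Bayes factor of the evidence already in hand = 1.4.
Odds after that evidence = (27/9973) × 1.4 = 189/49865.
Target odds = 19.
Need 6ⁿ ≥ 19 ÷ (189/49865) = 947435/189.
6⁴ = 1296 falls short of 947435/189 but 6⁵ = 7776 reaches it, so n = 5.

5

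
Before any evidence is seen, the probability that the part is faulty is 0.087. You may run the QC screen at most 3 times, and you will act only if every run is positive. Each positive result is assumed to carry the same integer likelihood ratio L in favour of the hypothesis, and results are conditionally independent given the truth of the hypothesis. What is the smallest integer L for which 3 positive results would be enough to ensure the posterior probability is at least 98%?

9

Prior odds = 0.087/0.913 = 87/913.
Target odds = 0.98/0.02 = 49.
Need L³ ≥ 49 ÷ (87/913) = 44737/87.
8³ = 512 < 44737/87 ≤ 729 = 9³, so L = 9.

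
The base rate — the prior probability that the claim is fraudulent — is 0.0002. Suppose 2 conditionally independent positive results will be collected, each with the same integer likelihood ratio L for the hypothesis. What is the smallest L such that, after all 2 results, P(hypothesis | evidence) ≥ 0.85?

169

Prior odds = 0.0002/0.9998 = 1/4999.
Target odds = 0.85/0.15 = 17/3.
Need L² ≥ 17/3 ÷ (1/4999) = 84983/3.
168² = 28224 < 84983/3 ≤ 28561 = 169², so L = 169.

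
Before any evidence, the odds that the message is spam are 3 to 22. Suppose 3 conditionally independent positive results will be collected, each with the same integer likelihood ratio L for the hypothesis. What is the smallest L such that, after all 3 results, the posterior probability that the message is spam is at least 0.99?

9

Prior odds = 3/22.
Target odds = 0.99/0.01 = 99.
Need L³ ≥ 99 ÷ (3/22) = 726.
8³ = 512 < 726 ≤ 729 = 9³, so L = 9.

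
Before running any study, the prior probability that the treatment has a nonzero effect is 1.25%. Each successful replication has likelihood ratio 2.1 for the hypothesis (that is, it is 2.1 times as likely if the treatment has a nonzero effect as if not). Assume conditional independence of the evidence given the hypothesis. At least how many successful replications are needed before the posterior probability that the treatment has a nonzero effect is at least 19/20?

Prior odds: 0.0125 ÷ 0.9875 = 1/79.
Likelihood ratio per successful replication = 2.1.
Target odds: 0.95 ÷ 0.05 = 19.
Require 2.1ⁿ ≥ 19 ÷ (1/79) = 1501.
2.1⁹ ≈794.28 falls short of 1501 but 2.1¹⁰ ≈1667.99 reaches it, so n = 10.

10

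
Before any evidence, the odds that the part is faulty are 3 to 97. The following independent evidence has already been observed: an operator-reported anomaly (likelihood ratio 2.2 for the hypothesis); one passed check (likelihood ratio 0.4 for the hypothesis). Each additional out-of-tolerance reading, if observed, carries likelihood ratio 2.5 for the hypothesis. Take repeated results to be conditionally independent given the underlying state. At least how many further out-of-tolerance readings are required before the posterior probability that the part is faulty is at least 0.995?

Prior odds = 3/97.
Combined Bayes factor of the evidence already in hand = 2.2 × 0.4 = 0.88.
Odds after that evidence = (3/97) × 0.88 = 66/2425.
Target odds = 0.995/0.005 = 199.
Need 2.5ⁿ ≥ 199 ÷ (66/2425) = 482575/66.
2.5⁹ = 1953125/512 falls short of 482575/66 but 2.5¹⁰ = 9765625/1024 reaches it, so n = 10.

10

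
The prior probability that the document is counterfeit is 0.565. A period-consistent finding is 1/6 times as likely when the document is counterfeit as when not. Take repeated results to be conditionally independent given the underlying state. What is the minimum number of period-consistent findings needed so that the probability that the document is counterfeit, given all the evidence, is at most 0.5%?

Prior odds = 0.565/0.435 = 113/87.
Likelihood ratio per period-consistent finding = 1/6.
Target posterior odds = 0.005/0.995 = 1/199.
Require (1/6)ⁿ ≤ 1/199 ÷ (113/87) = 87/22487.
(1/6)³ = 1/216 is still above 87/22487 but (1/6)⁴ = 1/1296 is at or below it, so n = 4.

4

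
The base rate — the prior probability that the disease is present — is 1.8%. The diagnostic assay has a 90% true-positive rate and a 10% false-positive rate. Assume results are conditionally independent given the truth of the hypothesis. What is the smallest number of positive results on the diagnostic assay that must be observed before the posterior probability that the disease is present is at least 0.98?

Prior odds = 0.018/0.982 = 9/491.
Likelihood ratio of a positive result = 0.9/0.1 = 9.
Target posterior odds = 0.98/0.02 = 49.
Need (9/491) × 9ⁿ ≥ 49, i.e. 9ⁿ ≥ 24059/9.
9³ = 729 falls short of 24059/9 but 9⁴ = 6561 reaches it, so n = 4.

4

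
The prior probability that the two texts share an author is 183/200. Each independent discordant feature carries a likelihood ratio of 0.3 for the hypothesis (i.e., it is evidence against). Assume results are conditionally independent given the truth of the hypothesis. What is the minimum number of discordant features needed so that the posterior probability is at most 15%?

4

Prior odds = 0.915/0.085 = 183/17.
Likelihood ratio per discordant feature = 0.3.
Target odds: 0.15 ÷ 0.85 = 3/17.
Need (183/17) × 0.3ⁿ ≤ 3/17, i.e. 0.3ⁿ ≤ 1/61.
0.3³ = 0.027 is still above 1/61 but 0.3⁴ = 0.0081 is at or below it, so n = 4.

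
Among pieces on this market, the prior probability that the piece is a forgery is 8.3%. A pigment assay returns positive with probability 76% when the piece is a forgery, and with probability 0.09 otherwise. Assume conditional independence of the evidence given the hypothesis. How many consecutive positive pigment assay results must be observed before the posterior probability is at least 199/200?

4

Prior odds = 0.083/0.917 = 83/917.
Likelihood ratio of a positive result = 0.76/0.09 = 76/9.
Target odds: 0.995 ÷ 0.005 = 199.
Require (76/9)ⁿ ≥ 199 ÷ (83/917) = 182483/83.
(76/9)³ = 438976/729 falls short of 182483/83 but (76/9)⁴ = 33362176/6561 reaches it, so n = 4.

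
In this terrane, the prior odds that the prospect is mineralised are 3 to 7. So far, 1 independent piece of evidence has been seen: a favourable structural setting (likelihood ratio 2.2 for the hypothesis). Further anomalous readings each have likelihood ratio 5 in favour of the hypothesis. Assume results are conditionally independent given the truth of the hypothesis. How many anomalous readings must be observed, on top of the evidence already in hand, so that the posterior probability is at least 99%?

3

Prior odds = 3/7.
Bayes factor of the evidence already in hand = 2.2.
Odds after that evidence = (3/7) × 2.2 = 33/35.
Target odds = 0.99/0.01 = 99.
Need 5ⁿ ≥ 99 ÷ (33/35) = 105.
5² = 25 falls short of 105 but 5³ = 125 reaches it, so n = 3.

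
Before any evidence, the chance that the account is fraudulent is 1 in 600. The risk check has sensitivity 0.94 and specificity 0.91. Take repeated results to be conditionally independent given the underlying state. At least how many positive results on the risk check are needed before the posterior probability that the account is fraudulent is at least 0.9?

Prior odds = (1/600)/(599/600) = 1/599.
False-positive rate = 1 − 0.91 = 0.09; likelihood ratio of a positive = 0.94/0.09 = 94/9.
Target odds: 0.9 ÷ 0.1 = 9.
Need (1/599) × (94/9)ⁿ ≥ 9, i.e. (94/9)ⁿ ≥ 5391.
(94/9)³ = 830584/729 falls short of 5391 but (94/9)⁴ = 78074896/6561 reaches it, so n = 4.

4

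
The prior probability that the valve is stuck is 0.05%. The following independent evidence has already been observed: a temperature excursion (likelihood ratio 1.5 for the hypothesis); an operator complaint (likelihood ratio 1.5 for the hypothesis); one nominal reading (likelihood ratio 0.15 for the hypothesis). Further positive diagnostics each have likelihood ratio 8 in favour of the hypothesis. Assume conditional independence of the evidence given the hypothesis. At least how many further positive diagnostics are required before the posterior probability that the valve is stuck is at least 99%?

7

Prior odds = 0.0005/0.9995 = 1/1999.
Combined Bayes factor of the evidence already in hand = 1.5 × 1.5 × 0.15 = 0.3375.
Odds after that evidence = (1/1999) × 0.3375 = 27/159920.
Target odds = 0.99/0.01 = 99.
Need 8ⁿ ≥ 99 ÷ (27/159920) = 1759120/3.
8⁶ = 262144 falls short of 1759120/3 but 8⁷ = 2097152 reaches it, so n = 7.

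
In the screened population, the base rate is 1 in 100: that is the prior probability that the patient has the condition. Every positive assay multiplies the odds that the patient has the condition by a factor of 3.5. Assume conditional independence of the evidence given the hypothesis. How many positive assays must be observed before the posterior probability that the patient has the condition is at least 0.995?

Prior odds = 0.01/0.99 = 1/99.
Likelihood ratio per positive assay = 3.5.
Target posterior odds = 0.995/0.005 = 199.
Need (1/99) × 3.5ⁿ ≥ 199, i.e. 3.5ⁿ ≥ 19701.
3.5⁷ = 823543/128 falls short of 19701 but 3.5⁸ = 5764801/256 reaches it, so n = 8.

8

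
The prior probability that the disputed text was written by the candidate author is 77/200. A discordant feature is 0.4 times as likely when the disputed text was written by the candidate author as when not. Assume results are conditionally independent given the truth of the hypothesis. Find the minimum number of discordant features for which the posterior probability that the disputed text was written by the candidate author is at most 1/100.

5

Prior odds: 0.385 ÷ 0.615 = 77/123.
Likelihood ratio per discordant feature = 0.4.
Target odds: 0.01 ÷ 0.99 = 1/99.
Need (77/123) × 0.4ⁿ ≤ 1/99, i.e. 0.4ⁿ ≤ 41/2541.
0.4⁴ = 0.0256 is still above 41/2541 but 0.4⁵ = 0.01024 is at or below it, so n = 5.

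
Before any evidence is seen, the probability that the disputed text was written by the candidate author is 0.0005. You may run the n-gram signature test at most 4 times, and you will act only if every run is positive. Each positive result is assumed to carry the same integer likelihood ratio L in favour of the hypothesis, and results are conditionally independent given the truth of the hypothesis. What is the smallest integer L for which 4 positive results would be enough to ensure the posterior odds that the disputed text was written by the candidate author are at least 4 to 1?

10

Prior odds = 0.0005/0.9995 = 1/1999.
Target odds = 4.
Need L⁴ ≥ 4 ÷ (1/1999) = 7996.
9⁴ = 6561 < 7996 ≤ 10000 = 10⁴, so L = 10.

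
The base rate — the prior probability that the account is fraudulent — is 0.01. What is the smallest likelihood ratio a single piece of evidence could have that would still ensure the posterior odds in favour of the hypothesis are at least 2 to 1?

Prior odds = 0.01/0.99 = 1/99.
Target odds = 2.
Required Bayes factor = 2 ÷ (1/99) = 198.

198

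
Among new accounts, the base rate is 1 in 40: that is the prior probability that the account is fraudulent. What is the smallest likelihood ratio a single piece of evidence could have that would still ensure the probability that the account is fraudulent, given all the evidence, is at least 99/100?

3861

Prior odds = 0.025/0.975 = 1/39.
Target odds = 0.99/0.01 = 99.
Required Bayes factor = 99 ÷ (1/39) = 3861.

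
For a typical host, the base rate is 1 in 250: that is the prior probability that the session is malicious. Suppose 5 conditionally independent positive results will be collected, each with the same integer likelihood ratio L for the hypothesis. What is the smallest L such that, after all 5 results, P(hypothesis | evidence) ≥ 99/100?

8

Prior odds = 0.004/0.996 = 1/249.
Target odds = 0.99/0.01 = 99.
Need L⁵ ≥ 99 ÷ (1/249) = 24651.
7⁵ = 16807 < 24651 ≤ 32768 = 8⁵, so L = 8.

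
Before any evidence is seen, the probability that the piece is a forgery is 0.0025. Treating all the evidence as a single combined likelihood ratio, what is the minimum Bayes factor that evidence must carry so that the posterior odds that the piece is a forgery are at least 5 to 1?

1995

Prior odds = 0.0025/0.9975 = 1/399.
Target odds = 5.
Required Bayes factor = 5 ÷ (1/399) = 1995.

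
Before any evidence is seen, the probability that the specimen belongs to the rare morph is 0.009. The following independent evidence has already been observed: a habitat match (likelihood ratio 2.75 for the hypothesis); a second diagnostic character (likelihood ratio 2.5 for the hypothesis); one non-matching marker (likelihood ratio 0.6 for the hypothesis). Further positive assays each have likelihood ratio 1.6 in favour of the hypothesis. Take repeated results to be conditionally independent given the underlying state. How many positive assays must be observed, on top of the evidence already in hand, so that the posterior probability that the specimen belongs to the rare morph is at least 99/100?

17

Prior odds = 0.009/0.991 = 9/991.
Combined Bayes factor of the evidence already in hand = 2.75 × 2.5 × 0.6 = 4.125.
Odds after that evidence = (9/991) × 4.125 = 297/7928.
Target odds = 0.99/0.01 = 99.
Need 1.6ⁿ ≥ 99 ÷ (297/7928) = 7928/3.
1.6¹⁶ ≈1844.67 falls short of 7928/3 but 1.6¹⁷ ≈2951.48 reaches it, so n = 17.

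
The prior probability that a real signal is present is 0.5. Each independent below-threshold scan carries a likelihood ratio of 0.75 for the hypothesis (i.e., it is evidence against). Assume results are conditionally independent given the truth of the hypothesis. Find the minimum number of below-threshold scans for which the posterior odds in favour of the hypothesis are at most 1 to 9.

Prior odds = 0.5/0.5 = 1.
Likelihood ratio per below-threshold scan = 0.75.
Target odds = 1/9.
Require 0.75ⁿ ≤ 1/9 ÷ 1 = 1/9.
0.75⁷ = 2187/16384 is still above 1/9 but 0.75⁸ = 6561/65536 is at or below it, so n = 8.

8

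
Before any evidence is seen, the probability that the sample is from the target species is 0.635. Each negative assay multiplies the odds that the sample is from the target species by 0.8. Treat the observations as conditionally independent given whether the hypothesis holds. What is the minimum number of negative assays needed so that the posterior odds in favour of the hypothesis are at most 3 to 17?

Prior odds: 0.635 ÷ 0.365 = 127/73.
Likelihood ratio per negative assay = 0.8.
Target odds = 3/17.
Need (127/73) × 0.8ⁿ ≤ 3/17, i.e. 0.8ⁿ ≤ 219/2159.
0.8¹⁰ = 1048576/9765625 is still above 219/2159 but 0.8¹¹ = 4194304/48828125 is at or below it, so n = 11.

11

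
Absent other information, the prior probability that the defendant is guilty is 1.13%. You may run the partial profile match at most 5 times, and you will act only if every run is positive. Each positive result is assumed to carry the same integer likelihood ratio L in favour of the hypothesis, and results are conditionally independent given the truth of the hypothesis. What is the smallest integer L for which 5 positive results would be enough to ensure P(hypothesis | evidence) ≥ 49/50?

Prior odds = 0.0113/0.9887 = 113/9887.
Target odds = 0.98/0.02 = 49.
Need L⁵ ≥ 49 ÷ (113/9887) = 484463/113.
5⁵ = 3125 < 484463/113 ≤ 7776 = 6⁵, so L = 6.

6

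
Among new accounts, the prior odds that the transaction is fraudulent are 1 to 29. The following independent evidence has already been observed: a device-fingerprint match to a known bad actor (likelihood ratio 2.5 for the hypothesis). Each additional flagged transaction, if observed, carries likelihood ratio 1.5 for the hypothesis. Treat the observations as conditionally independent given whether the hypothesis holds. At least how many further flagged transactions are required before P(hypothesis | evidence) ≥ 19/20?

Prior odds = 1/29.
Bayes factor of the evidence already in hand = 2.5.
Odds after that evidence = (1/29) × 2.5 = 5/58.
Target odds = 0.95/0.05 = 19.
Need 1.5ⁿ ≥ 19 ÷ (5/58) = 220.4.
1.5¹³ = 1594323/8192 falls short of 220.4 but 1.5¹⁴ = 4782969/16384 reaches it, so n = 14.

14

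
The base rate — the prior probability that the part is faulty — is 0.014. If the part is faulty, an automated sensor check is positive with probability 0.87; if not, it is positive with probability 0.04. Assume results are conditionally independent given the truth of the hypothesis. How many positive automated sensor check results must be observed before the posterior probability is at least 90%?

Prior odds: 0.014 ÷ 0.986 = 7/493.
Likelihood ratio of a positive = 0.87/0.04 = 21.75.
Target odds: 0.9 ÷ 0.1 = 9.
Require 21.75ⁿ ≥ 9 ÷ (7/493) = 4437/7.
21.75² = 473.0625 falls short of 4437/7 but 21.75³ = 658503/64 reaches it, so n = 3.

3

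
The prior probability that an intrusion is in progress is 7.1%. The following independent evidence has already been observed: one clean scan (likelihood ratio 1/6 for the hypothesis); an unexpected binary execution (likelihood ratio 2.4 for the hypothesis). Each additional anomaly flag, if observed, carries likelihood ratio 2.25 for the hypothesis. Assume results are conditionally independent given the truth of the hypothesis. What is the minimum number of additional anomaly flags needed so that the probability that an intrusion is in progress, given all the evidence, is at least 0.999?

Prior odds = 0.071/0.929 = 71/929.
Combined Bayes factor of the evidence already in hand = (1/6) × 2.4 = 0.4.
Odds after that evidence = (71/929) × 0.4 = 142/4645.
Target odds = 0.999/0.001 = 999.
Need 2.25ⁿ ≥ 999 ÷ (142/4645) = 4640355/142.
2.25¹² ≈16834.1 falls short of 4640355/142 but 2.25¹³ ≈37876.8 reaches it, so n = 13.

13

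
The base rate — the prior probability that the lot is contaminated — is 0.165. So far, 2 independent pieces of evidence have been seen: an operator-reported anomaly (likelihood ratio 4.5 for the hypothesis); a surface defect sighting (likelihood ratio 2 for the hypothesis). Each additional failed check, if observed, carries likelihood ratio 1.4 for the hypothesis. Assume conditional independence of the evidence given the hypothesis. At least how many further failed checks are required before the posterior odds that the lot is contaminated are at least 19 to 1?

Prior odds = 0.165/0.835 = 33/167.
Combined Bayes factor of the evidence already in hand = 4.5 × 2 = 9.
Odds after that evidence = (33/167) × 9 = 297/167.
Target odds = 19.
Need 1.4ⁿ ≥ 19 ÷ (297/167) = 3173/297.
1.4⁷ = 823543/78125 falls short of 3173/297 but 1.4⁸ = 5764801/390625 reaches it, so n = 8.

8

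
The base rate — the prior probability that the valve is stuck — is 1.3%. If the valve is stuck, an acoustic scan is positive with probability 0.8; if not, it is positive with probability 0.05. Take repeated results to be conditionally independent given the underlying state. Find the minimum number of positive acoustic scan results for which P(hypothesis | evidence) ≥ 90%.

Prior odds: 0.013 ÷ 0.987 = 13/987.
Likelihood ratio of a positive = 0.8/0.05 = 16.
Target odds: 0.9 ÷ 0.1 = 9.
Need (13/987) × 16ⁿ ≥ 9, i.e. 16ⁿ ≥ 8883/13.
16² = 256 falls short of 8883/13 but 16³ = 4096 reaches it, so n = 3.

3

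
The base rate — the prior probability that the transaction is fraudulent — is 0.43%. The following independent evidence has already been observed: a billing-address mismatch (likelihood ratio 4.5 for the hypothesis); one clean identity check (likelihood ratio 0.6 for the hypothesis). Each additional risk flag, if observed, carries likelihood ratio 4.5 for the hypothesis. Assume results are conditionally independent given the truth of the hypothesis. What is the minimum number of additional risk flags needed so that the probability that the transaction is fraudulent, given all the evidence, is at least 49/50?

6

Prior odds = 0.0043/0.9957 = 43/9957.
Combined Bayes factor of the evidence already in hand = 4.5 × 0.6 = 2.7.
Odds after that evidence = (43/9957) × 2.7 = 387/33190.
Target odds = 0.98/0.02 = 49.
Need 4.5ⁿ ≥ 49 ÷ (387/33190) = 1626310/387.
4.5⁵ = 1845.28125 falls short of 1626310/387 but 4.5⁶ = 8303.765625 reaches it, so n = 6.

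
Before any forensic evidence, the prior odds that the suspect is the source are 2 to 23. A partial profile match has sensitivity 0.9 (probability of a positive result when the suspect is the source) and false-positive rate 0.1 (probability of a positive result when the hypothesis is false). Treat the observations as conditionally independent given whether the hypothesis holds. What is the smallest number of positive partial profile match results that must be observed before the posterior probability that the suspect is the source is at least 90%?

3

Prior odds = 2/23.
Likelihood ratio of a positive result = 0.9/0.1 = 9.
Target odds: 0.9 ÷ 0.1 = 9.
Need (2/23) × 9ⁿ ≥ 9, i.e. 9ⁿ ≥ 103.5.
9² = 81 falls short of 103.5 but 9³ = 729 reaches it, so n = 3.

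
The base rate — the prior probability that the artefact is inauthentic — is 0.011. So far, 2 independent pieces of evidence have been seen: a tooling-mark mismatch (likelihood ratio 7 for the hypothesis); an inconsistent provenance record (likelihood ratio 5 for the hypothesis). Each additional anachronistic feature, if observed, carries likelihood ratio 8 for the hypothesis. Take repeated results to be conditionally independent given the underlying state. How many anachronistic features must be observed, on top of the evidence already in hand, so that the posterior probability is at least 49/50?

Prior odds = 0.011/0.989 = 11/989.
Combined Bayes factor of the evidence already in hand = 7 × 5 = 35.
Odds after that evidence = (11/989) × 35 = 385/989.
Target odds = 0.98/0.02 = 49.
Need 8ⁿ ≥ 49 ÷ (385/989) = 6923/55.
8² = 64 falls short of 6923/55 but 8³ = 512 reaches it, so n = 3.

3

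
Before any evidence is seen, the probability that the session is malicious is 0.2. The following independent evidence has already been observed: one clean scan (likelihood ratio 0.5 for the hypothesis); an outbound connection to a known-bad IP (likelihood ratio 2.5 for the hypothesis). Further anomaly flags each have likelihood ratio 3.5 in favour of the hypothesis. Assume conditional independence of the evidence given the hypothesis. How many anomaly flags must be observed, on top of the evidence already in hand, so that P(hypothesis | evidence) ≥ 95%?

4

Prior odds = 0.2/0.8 = 0.25.
Combined Bayes factor of the evidence already in hand = 0.5 × 2.5 = 1.25.
Odds after that evidence = 0.25 × 1.25 = 0.3125.
Target odds = 0.95/0.05 = 19.
Need 3.5ⁿ ≥ 19 ÷ 0.3125 = 60.8.
3.5³ = 42.875 falls short of 60.8 but 3.5⁴ = 150.0625 reaches it, so n = 4.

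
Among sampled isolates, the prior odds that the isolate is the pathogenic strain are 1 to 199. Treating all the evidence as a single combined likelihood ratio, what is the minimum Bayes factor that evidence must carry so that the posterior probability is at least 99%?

19701

Prior odds = 1/199.
Target odds = 0.99/0.01 = 99.
Required Bayes factor = 99 ÷ (1/199) = 19701.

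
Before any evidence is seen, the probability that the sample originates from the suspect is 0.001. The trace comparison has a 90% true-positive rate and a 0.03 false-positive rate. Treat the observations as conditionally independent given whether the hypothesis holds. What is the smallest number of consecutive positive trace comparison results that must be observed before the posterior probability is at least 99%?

4

Prior odds: 0.001 ÷ 0.999 = 1/999.
Likelihood ratio of a positive result = 0.9/0.03 = 30.
Target posterior odds = 0.99/0.01 = 99.
Need (1/999) × 30ⁿ ≥ 99, i.e. 30ⁿ ≥ 98901.
30³ = 27000 falls short of 98901 but 30⁴ = 810000 reaches it, so n = 4.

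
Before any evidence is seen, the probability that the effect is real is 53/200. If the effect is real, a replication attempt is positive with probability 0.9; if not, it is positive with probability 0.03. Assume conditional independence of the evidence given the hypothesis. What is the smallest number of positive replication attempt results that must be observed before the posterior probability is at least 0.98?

Prior odds: 0.265 ÷ 0.735 = 53/147.
Likelihood ratio of a positive = 0.9/0.03 = 30.
Target odds: 0.98 ÷ 0.02 = 49.
Need (53/147) × 30ⁿ ≥ 49, i.e. 30ⁿ ≥ 7203/53.
30¹ = 30 falls short of 7203/53 but 30² = 900 reaches it, so n = 2.

2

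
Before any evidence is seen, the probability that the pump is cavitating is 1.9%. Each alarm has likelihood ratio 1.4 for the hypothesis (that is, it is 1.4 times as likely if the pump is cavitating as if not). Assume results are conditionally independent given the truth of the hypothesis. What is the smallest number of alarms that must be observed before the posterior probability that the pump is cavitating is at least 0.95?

Prior odds: 0.019 ÷ 0.981 = 19/981.
Likelihood ratio per alarm = 1.4.
Target odds: 0.95 ÷ 0.05 = 19.
Require 1.4ⁿ ≥ 19 ÷ (19/981) = 981.
1.4²⁰ ≈836.683 falls short of 981 but 1.4²¹ ≈1171.36 reaches it, so n = 21.

21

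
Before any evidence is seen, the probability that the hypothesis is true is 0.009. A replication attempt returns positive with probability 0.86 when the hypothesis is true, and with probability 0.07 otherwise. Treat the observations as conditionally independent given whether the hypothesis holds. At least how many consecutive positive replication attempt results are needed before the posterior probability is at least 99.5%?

4

Prior odds: 0.009 ÷ 0.991 = 9/991.
Likelihood ratio of a positive result = 0.86/0.07 = 86/7.
Target posterior odds = 0.995/0.005 = 199.
Require (86/7)ⁿ ≥ 199 ÷ (9/991) = 197209/9.
(86/7)³ = 636056/343 falls short of 197209/9 but (86/7)⁴ = 54700816/2401 reaches it, so n = 4.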